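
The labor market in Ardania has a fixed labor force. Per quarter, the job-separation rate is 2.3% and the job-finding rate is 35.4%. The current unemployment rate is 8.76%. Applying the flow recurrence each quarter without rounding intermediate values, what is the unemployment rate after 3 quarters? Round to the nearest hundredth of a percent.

Unemployment rate after three quarters ≈ 6.74%.

With a fixed labor force, u_{t+1} = u_t + s·(1−u_t) − f·u_t = u_t·(1−s−f) + s.
Here 1−s−f = 0.623 and s = 0.023.
u_1 = 0.087600 × 0.623 + 0.023 = 0.077575.
u_2 = 0.077575 × 0.623 + 0.023 = 0.071329.
u_3 = 0.071329 × 0.623 + 0.023 = 0.067438.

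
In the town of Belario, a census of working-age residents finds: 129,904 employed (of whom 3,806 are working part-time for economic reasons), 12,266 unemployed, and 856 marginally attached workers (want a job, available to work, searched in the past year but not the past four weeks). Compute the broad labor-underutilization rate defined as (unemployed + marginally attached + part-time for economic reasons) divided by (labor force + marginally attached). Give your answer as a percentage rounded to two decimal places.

Broad underutilization rate ≈ 11.84%.

Labor force = 129,904 + 12,266 = 142,170.
Numerator = 12,266 + 856 + 3,806 = 16,928.
Denominator = 142,170 + 856 = 143,026.
Broad rate = 16,928 / 143,026 = 11.84%.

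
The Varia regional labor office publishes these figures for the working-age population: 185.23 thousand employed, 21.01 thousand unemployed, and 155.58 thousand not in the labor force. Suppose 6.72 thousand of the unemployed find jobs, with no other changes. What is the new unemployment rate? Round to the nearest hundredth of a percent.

New unemployment rate ≈ 6.93%.

Initially, labor force = 185.23 + 21.01 = 206.24 thousand, so u = 21.01/206.24 = 10.19%.
After the change, unemployed falls and employed rises by 6.72; labor force unchanged → E = 191.95, U = 14.29, labor force = 206.24 thousand.
New unemployment rate = 14.29 / 206.24 = 6.93%.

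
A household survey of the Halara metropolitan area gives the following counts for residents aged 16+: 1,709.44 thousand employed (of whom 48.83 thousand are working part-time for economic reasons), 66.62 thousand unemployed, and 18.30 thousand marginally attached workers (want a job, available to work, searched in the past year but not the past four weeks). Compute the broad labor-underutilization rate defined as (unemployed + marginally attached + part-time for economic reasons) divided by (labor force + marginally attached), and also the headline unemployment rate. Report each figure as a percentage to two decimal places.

Broad underutilization rate ≈ 7.45%; headline unemployment rate ≈ 3.75%.

Labor force = 1,709.44 + 66.62 = 1,776.06 thousand.
Numerator = 66.62 + 18.30 + 48.83 = 133.75 thousand.
Denominator = 1,776.06 + 18.30 = 1,794.36 thousand.
Broad rate = 133.75 / 1,794.36 = 7.45%.
Headline unemployment rate = 66.62 / 1,776.06 = 3.75%.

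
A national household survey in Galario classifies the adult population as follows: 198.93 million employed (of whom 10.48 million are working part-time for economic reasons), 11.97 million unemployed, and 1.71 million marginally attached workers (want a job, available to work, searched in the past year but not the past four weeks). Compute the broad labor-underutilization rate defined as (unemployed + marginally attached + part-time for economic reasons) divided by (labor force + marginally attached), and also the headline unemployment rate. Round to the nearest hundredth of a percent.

Broad underutilization rate ≈ 11.36%; headline unemployment rate ≈ 5.68%.

Labor force = 198.93 + 11.97 = 210.90 million.
Numerator = 11.97 + 1.71 + 10.48 = 24.16 million.
Denominator = 210.90 + 1.71 = 212.61 million.
Broad rate = 24.16 / 212.61 = 11.36%.
Headline unemployment rate = 11.97 / 210.90 = 5.68%.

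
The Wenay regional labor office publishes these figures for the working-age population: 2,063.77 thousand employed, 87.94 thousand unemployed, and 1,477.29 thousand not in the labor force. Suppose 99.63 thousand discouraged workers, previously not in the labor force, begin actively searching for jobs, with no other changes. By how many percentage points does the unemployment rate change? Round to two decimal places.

The unemployment rate changes by +4.24 percentage points.

Initially, labor force = 2,063.77 + 87.94 = 2,151.71 thousand, so u = 87.94/2,151.71 = 4.09%.
After the change, unemployed and labor force both rise by 99.63 → E = 2,063.77, U = 187.57, labor force = 2,251.34 thousand.
New unemployment rate = 187.57 / 2,251.34 = 8.33%.
Change = 8.33% − 4.09% = +4.24 percentage points.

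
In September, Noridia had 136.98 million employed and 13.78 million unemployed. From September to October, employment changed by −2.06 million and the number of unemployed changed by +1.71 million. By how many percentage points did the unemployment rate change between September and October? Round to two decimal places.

September: labor force = 136.98 + 13.78 = 150.76; u = 13.78/150.76 = 9.14%.
October: labor force = 134.92 + 15.49 = 150.41; u = 15.49/150.41 = 10.30%.
Change = 10.30% − 9.14% = +1.16 pp.

The unemployment rate changed by +1.16 percentage points.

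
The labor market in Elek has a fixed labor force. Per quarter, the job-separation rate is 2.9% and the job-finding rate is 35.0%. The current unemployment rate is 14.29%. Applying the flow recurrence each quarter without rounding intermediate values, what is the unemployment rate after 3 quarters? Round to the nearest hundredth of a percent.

With a fixed labor force, u_{t+1} = u_t + s·(1−u_t) − f·u_t = u_t·(1−s−f) + s.
Here 1−s−f = 0.621 and s = 0.029.
u_1 = 0.142900 × 0.621 + 0.029 = 0.117741.
u_2 = 0.117741 × 0.621 + 0.029 = 0.102117.
u_3 = 0.102117 × 0.621 + 0.029 = 0.092415.

Unemployment rate after three quarters ≈ 9.24%.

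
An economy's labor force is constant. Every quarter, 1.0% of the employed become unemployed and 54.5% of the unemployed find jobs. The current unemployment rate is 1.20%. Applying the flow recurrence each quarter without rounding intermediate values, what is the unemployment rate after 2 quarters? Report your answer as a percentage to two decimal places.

Unemployment rate after two quarters ≈ 1.68%.

With a fixed labor force, u_{t+1} = u_t + s·(1−u_t) − f·u_t = u_t·(1−s−f) + s.
Here 1−s−f = 0.445 and s = 0.010.
u_1 = 0.012000 × 0.445 + 0.010 = 0.015340.
u_2 = 0.015340 × 0.445 + 0.010 = 0.016826.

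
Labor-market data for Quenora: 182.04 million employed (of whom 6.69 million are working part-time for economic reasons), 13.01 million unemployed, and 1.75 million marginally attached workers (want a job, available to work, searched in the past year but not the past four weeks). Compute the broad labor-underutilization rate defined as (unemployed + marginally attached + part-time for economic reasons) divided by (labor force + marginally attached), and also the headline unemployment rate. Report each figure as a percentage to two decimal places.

Labor force = 182.04 + 13.01 = 195.05 million.
Numerator = 13.01 + 1.75 + 6.69 = 21.45 million.
Denominator = 195.05 + 1.75 = 196.80 million.
Broad rate = 21.45 / 196.80 = 10.90%.
Headline unemployment rate = 13.01 / 195.05 = 6.67%.

Broad underutilization rate ≈ 10.90%; headline unemployment rate ≈ 6.67%.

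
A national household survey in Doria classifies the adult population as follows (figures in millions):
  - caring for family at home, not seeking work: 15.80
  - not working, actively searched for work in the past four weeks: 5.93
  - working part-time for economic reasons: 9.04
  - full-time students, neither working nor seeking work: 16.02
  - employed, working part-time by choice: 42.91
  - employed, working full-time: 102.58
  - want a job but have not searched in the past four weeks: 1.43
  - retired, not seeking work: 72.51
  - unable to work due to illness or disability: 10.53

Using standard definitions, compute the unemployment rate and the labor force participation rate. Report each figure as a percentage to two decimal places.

Employed = 9.04 + 42.91 + 102.58 = 154.53 million (anyone who worked, including part-time for economic reasons, counts as employed).
Unemployed = 5.93 million.
Labor force = 154.53 + 5.93 = 160.46 million.
Not in labor force = 15.80 + 16.02 + 1.43 + 72.51 + 10.53 = 116.29 million (those not working and not actively searching are outside the labor force — including those who want a job but have given up searching).
Civilian working-age population = 160.46 + 116.29 = 276.75 million.
Unemployment rate = 5.93 / 160.46 = 3.70%.
Labor force participation rate = 160.46 / 276.75 = 57.98%.

Unemployment rate ≈ 3.70%; labor force participation rate ≈ 57.98%.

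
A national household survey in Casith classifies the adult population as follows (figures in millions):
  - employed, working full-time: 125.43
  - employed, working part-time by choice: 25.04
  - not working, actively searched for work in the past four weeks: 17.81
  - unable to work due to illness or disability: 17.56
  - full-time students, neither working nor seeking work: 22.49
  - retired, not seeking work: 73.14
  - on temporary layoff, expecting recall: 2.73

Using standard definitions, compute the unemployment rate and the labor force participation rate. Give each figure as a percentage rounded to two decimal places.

Unemployment rate ≈ 12.01%; labor force participation rate ≈ 60.17%.

Employed = 125.43 + 25.04 = 150.47 million.
Unemployed = 17.81 + 2.73 = 20.54 million (jobless and actively searching, or on temporary layoff).
Labor force = 150.47 + 20.54 = 171.01 million.
Not in labor force = 17.56 + 22.49 + 73.14 = 113.19 million (those not working and not actively searching are outside the labor force).
Civilian working-age population = 171.01 + 113.19 = 284.20 million.
Unemployment rate = 20.54 / 171.01 = 12.01%.
Labor force participation rate = 171.01 / 284.20 = 60.17%.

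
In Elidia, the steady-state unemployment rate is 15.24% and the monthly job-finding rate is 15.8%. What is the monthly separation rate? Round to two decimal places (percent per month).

Separation rate ≈ 2.84% per month.

From u* = s/(s+f): s = u·f/(1−u).
s = 0.1524 × 15.8 / (1 − 0.1524) = 2.4079 / 0.8476 ≈ 2.84% per month.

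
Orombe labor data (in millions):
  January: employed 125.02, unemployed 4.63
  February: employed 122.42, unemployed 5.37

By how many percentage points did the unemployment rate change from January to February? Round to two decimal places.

January: labor force = 125.02 + 4.63 = 129.65; u = 4.63/129.65 = 3.57%.
February: labor force = 122.42 + 5.37 = 127.79; u = 5.37/127.79 = 4.20%.
Change = 4.20% − 3.57% = +0.63 pp.

The unemployment rate changed by +0.63 percentage points.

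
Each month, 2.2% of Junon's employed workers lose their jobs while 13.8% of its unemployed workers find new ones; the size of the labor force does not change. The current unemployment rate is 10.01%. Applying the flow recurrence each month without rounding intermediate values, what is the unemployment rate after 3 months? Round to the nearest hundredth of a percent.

Unemployment rate after three months ≈ 11.53%.

With a fixed labor force, u_{t+1} = u_t + s·(1−u_t) − f·u_t = u_t·(1−s−f) + s.
Here 1−s−f = 0.840 and s = 0.022.
u_1 = 0.100100 × 0.840 + 0.022 = 0.106084.
u_2 = 0.106084 × 0.840 + 0.022 = 0.111111.
u_3 = 0.111111 × 0.840 + 0.022 = 0.115333.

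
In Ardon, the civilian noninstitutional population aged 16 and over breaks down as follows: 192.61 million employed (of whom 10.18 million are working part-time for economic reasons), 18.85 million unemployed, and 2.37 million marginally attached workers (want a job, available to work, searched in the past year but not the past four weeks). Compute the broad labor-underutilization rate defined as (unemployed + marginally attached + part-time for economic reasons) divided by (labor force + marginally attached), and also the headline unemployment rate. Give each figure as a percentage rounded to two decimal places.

Labor force = 192.61 + 18.85 = 211.46 million.
Numerator = 18.85 + 2.37 + 10.18 = 31.40 million.
Denominator = 211.46 + 2.37 = 213.83 million.
Broad rate = 31.40 / 213.83 = 14.68%.
Headline unemployment rate = 18.85 / 211.46 = 8.91%.

Broad underutilization rate ≈ 14.68%; headline unemployment rate ≈ 8.91%.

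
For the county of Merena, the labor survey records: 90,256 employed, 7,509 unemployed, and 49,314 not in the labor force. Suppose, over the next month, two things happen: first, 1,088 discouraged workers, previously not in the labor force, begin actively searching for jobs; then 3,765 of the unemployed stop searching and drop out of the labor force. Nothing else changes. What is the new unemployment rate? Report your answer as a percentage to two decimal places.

Initially, labor force = 90,256 + 7,509 = 97,765, so u = 7,509/97,765 = 7.68%.
After the first change, unemployed and labor force both rise by 1,088 → E = 90,256, U = 8,597, labor force = 98,853.
After the second change, unemployed and labor force both fall by 3,765 → E = 90,256, U = 4,832, labor force = 95,088.
New unemployment rate = 4,832 / 95,088 = 5.08%.

New unemployment rate ≈ 5.08%.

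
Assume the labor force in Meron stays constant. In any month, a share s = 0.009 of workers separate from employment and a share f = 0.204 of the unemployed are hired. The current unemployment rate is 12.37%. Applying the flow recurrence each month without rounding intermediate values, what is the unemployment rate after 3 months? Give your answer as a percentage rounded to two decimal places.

With a fixed labor force, u_{t+1} = u_t + s·(1−u_t) − f·u_t = u_t·(1−s−f) + s.
Here 1−s−f = 0.787 and s = 0.009.
u_1 = 0.123700 × 0.787 + 0.009 = 0.106352.
u_2 = 0.106352 × 0.787 + 0.009 = 0.092699.
u_3 = 0.092699 × 0.787 + 0.009 = 0.081954.

Unemployment rate after three months ≈ 8.20%.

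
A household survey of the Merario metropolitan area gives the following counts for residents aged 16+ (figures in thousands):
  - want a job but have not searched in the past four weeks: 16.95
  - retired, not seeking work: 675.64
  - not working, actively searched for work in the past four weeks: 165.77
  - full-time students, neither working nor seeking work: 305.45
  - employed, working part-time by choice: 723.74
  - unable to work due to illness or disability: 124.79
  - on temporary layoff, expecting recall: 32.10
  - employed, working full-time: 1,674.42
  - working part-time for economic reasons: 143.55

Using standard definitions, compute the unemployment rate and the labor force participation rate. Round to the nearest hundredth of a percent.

Unemployment rate ≈ 7.22%; labor force participation rate ≈ 70.93%.

Employed = 723.74 + 1,674.42 + 143.55 = 2,541.71 thousand (anyone who worked, including part-time for economic reasons, counts as employed).
Unemployed = 165.77 + 32.10 = 197.87 thousand (jobless and actively searching, or on temporary layoff).
Labor force = 2,541.71 + 197.87 = 2,739.58 thousand.
Not in labor force = 16.95 + 675.64 + 305.45 + 124.79 = 1,122.83 thousand (those not working and not actively searching are outside the labor force — including those who want a job but have given up searching).
Civilian working-age population = 2,739.58 + 1,122.83 = 3,862.41 thousand.
Unemployment rate = 197.87 / 2,739.58 = 7.22%.
Labor force participation rate = 2,739.58 / 3,862.41 = 70.93%.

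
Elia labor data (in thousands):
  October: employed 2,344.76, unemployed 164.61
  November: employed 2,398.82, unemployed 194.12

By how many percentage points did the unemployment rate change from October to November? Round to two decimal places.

The unemployment rate changed by +0.93 percentage points.

October: labor force = 2,344.76 + 164.61 = 2,509.37; u = 164.61/2,509.37 = 6.56%.
November: labor force = 2,398.82 + 194.12 = 2,592.94; u = 194.12/2,592.94 = 7.49%.
Change = 7.49% − 6.56% = +0.93 pp.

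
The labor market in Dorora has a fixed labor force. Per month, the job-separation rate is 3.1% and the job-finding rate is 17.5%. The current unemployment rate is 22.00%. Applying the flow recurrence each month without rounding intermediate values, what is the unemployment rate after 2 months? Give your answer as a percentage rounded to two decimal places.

With a fixed labor force, u_{t+1} = u_t + s·(1−u_t) − f·u_t = u_t·(1−s−f) + s.
Here 1−s−f = 0.794 and s = 0.031.
u_1 = 0.220000 × 0.794 + 0.031 = 0.205680.
u_2 = 0.205680 × 0.794 + 0.031 = 0.194310.

Unemployment rate after two months ≈ 19.43%.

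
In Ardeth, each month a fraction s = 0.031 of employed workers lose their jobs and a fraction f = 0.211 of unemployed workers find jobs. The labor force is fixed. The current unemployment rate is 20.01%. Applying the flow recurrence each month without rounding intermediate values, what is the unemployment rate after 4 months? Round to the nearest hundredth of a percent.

Unemployment rate after four months ≈ 15.19%.

With a fixed labor force, u_{t+1} = u_t + s·(1−u_t) − f·u_t = u_t·(1−s−f) + s.
Here 1−s−f = 0.758 and s = 0.031.
u_1 = 0.200100 × 0.758 + 0.031 = 0.182676.
u_2 = 0.182676 × 0.758 + 0.031 = 0.169468.
u_3 = 0.169468 × 0.758 + 0.031 = 0.159457.
u_4 = 0.159457 × 0.758 + 0.031 = 0.151868.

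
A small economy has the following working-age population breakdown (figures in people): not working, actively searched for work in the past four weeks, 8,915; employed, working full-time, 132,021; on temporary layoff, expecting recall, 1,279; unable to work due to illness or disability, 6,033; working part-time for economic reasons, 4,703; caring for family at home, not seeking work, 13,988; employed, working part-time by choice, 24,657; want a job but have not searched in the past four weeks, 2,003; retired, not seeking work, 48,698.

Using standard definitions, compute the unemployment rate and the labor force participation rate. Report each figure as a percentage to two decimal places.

Unemployment rate ≈ 5.94%; labor force participation rate ≈ 70.81%.

Employed = 132,021 + 4,703 + 24,657 = 161,381 (anyone who worked, including part-time for economic reasons, counts as employed).
Unemployed = 8,915 + 1,279 = 10,194 (jobless and actively searching, or on temporary layoff).
Labor force = 161,381 + 10,194 = 171,575.
Not in labor force = 6,033 + 13,988 + 2,003 + 48,698 = 70,722 (those not working and not actively searching are outside the labor force — including those who want a job but have given up searching).
Civilian working-age population = 171,575 + 70,722 = 242,297.
Unemployment rate = 10,194 / 171,575 = 5.94%.
Labor force participation rate = 171,575 / 242,297 = 70.81%.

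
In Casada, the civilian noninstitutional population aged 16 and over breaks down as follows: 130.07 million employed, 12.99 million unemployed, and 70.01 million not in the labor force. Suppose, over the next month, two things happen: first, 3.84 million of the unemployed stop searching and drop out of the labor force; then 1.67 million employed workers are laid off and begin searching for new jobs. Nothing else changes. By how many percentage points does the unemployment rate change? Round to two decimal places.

Initially, labor force = 130.07 + 12.99 = 143.06 million, so u = 12.99/143.06 = 9.08%.
After the first change, unemployed and labor force both fall by 3.84 → E = 130.07, U = 9.15, labor force = 139.22 million.
After the second change, employed falls and unemployed rises by 1.67; labor force unchanged → E = 128.40, U = 10.82, labor force = 139.22 million.
New unemployment rate = 10.82 / 139.22 = 7.77%.
Change = 7.77% − 9.08% = −1.31 percentage points.

The unemployment rate changes by −1.31 percentage points.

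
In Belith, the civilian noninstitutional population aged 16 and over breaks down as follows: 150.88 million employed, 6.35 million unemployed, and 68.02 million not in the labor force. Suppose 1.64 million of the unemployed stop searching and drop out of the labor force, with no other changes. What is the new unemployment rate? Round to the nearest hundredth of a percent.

Initially, labor force = 150.88 + 6.35 = 157.23 million, so u = 6.35/157.23 = 4.04%.
After the change, unemployed and labor force both fall by 1.64 → E = 150.88, U = 4.71, labor force = 155.59 million.
New unemployment rate = 4.71 / 155.59 = 3.03%.

New unemployment rate ≈ 3.03%.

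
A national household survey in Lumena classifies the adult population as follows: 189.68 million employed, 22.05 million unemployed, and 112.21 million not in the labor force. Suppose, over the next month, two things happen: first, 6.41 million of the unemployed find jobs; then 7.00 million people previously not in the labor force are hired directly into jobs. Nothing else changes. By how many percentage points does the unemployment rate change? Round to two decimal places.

The unemployment rate changes by −3.26 percentage points.

Initially, labor force = 189.68 + 22.05 = 211.73 million, so u = 22.05/211.73 = 10.41%.
After the first change, unemployed falls and employed rises by 6.41; labor force unchanged → E = 196.09, U = 15.64, labor force = 211.73 million.
After the second change, employed and labor force both rise by 7.00; unemployed unchanged → E = 203.09, U = 15.64, labor force = 218.73 million.
New unemployment rate = 15.64 / 218.73 = 7.15%.
Change = 7.15% − 10.41% = −3.26 percentage points.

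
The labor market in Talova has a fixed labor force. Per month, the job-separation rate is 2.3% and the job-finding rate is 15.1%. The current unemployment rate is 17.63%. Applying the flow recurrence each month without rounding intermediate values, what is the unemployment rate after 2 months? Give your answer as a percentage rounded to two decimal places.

Unemployment rate after two months ≈ 16.23%.

With a fixed labor force, u_{t+1} = u_t + s·(1−u_t) − f·u_t = u_t·(1−s−f) + s.
Here 1−s−f = 0.826 and s = 0.023.
u_1 = 0.176300 × 0.826 + 0.023 = 0.168624.
u_2 = 0.168624 × 0.826 + 0.023 = 0.162283.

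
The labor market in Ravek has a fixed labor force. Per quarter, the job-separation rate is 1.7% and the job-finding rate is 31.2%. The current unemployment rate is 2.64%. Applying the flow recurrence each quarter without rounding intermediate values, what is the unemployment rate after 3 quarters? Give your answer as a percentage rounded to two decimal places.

Unemployment rate after three quarters ≈ 4.40%.

With a fixed labor force, u_{t+1} = u_t + s·(1−u_t) − f·u_t = u_t·(1−s−f) + s.
Here 1−s−f = 0.671 and s = 0.017.
u_1 = 0.026400 × 0.671 + 0.017 = 0.034714.
u_2 = 0.034714 × 0.671 + 0.017 = 0.040293.
u_3 = 0.040293 × 0.671 + 0.017 = 0.044037.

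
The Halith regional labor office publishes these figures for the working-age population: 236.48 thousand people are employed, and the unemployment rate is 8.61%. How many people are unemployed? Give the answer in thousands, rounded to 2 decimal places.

Let U be the number unemployed. The labor force is E + U, and U/(E+U) = 0.0861.
So U = 0.0861 × 236.48 / (1 − 0.0861) = 20.3609 / 0.9139 ≈ 22.28 thousand.

About 22.28 thousand are unemployed.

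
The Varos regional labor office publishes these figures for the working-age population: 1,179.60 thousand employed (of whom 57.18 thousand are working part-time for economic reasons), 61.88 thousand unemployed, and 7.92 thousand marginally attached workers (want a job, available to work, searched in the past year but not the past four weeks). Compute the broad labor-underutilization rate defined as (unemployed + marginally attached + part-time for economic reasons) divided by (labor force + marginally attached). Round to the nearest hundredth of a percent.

Labor force = 1,179.60 + 61.88 = 1,241.48 thousand.
Numerator = 61.88 + 7.92 + 57.18 = 126.98 thousand.
Denominator = 1,241.48 + 7.92 = 1,249.40 thousand.
Broad rate = 126.98 / 1,249.40 = 10.16%.

Broad underutilization rate ≈ 10.16%.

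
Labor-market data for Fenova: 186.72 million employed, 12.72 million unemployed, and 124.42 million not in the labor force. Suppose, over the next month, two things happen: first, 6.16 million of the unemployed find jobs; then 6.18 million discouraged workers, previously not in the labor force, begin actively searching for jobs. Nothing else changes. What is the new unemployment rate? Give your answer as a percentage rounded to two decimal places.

New unemployment rate ≈ 6.20%.

Initially, labor force = 186.72 + 12.72 = 199.44 million, so u = 12.72/199.44 = 6.38%.
After the first change, unemployed falls and employed rises by 6.16; labor force unchanged → E = 192.88, U = 6.56, labor force = 199.44 million.
After the second change, unemployed and labor force both rise by 6.18 → E = 192.88, U = 12.74, labor force = 205.62 million.
New unemployment rate = 12.74 / 205.62 = 6.20%.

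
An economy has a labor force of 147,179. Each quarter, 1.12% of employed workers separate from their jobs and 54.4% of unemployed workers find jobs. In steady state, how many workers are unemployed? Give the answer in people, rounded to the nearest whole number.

Steady-state unemployment rate u* = s/(s+f) = 1.12/(1.12+54.4) = 0.020173.
Unemployed = u* × labor force = 0.020173 × 147,179 ≈ 2,969.

About 2,969 are unemployed in steady state.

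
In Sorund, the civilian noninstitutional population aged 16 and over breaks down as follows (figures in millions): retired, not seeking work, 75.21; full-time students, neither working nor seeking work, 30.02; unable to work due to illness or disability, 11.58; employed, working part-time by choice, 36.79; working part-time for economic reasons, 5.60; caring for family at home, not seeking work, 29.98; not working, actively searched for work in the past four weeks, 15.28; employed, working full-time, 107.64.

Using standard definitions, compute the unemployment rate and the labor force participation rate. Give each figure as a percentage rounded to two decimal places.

Unemployment rate ≈ 9.24%; labor force participation rate ≈ 52.97%.

Employed = 36.79 + 5.60 + 107.64 = 150.03 million (anyone who worked, including part-time for economic reasons, counts as employed).
Unemployed = 15.28 million.
Labor force = 150.03 + 15.28 = 165.31 million.
Not in labor force = 75.21 + 30.02 + 11.58 + 29.98 = 146.79 million (those not working and not actively searching are outside the labor force).
Civilian working-age population = 165.31 + 146.79 = 312.10 million.
Unemployment rate = 15.28 / 165.31 = 9.24%.
Labor force participation rate = 165.31 / 312.10 = 52.97%.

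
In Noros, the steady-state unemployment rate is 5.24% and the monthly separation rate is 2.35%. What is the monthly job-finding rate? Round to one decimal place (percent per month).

From u* = s/(s+f): f = s·(1−u)/u.
f = 2.35 × (1 − 0.0524) / 0.0524 = 2.2269 / 0.0524 ≈ 42.5% per month.

Job-finding rate ≈ 42.5% per month.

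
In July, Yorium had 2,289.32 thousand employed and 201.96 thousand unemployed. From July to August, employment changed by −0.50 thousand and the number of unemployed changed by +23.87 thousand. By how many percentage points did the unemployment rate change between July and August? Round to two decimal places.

July: labor force = 2,289.32 + 201.96 = 2,491.28; u = 201.96/2,491.28 = 8.11%.
August: labor force = 2,288.82 + 225.83 = 2,514.65; u = 225.83/2,514.65 = 8.98%.
Change = 8.98% − 8.11% = +0.87 pp.

The unemployment rate changed by +0.87 percentage points.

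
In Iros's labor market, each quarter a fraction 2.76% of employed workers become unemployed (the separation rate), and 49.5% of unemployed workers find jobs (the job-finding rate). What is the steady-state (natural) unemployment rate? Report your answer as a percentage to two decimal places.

At steady state the flows balance: s·E = f·U, so U/(E+U) = s/(s+f).
u* = 2.76 / (2.76 + 49.5) = 2.76 / 52.26 = 5.28%.

Steady-state unemployment rate ≈ 5.28%.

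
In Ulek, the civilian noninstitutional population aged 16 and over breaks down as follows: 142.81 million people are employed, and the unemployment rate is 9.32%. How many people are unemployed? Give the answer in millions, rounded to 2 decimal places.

About 14.68 million are unemployed.

Let U be the number unemployed. The labor force is E + U, and U/(E+U) = 0.0932.
So U = 0.0932 × 142.81 / (1 − 0.0932) = 13.3099 / 0.9068 ≈ 14.68 million.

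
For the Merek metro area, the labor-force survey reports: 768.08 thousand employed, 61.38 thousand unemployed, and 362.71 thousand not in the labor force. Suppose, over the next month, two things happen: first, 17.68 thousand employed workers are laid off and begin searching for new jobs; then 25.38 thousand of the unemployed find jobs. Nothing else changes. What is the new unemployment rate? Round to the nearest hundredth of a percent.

Initially, labor force = 768.08 + 61.38 = 829.46 thousand, so u = 61.38/829.46 = 7.40%.
After the first change, employed falls and unemployed rises by 17.68; labor force unchanged → E = 750.40, U = 79.06, labor force = 829.46 thousand.
After the second change, unemployed falls and employed rises by 25.38; labor force unchanged → E = 775.78, U = 53.68, labor force = 829.46 thousand.
New unemployment rate = 53.68 / 829.46 = 6.47%.

New unemployment rate ≈ 6.47%.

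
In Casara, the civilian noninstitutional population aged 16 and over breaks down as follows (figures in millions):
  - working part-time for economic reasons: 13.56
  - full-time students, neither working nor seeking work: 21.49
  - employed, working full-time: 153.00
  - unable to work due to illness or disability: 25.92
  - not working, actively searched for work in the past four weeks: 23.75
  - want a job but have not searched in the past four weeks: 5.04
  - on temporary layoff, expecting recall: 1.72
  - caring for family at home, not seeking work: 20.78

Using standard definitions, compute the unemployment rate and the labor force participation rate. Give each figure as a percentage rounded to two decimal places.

Employed = 13.56 + 153.00 = 166.56 million (anyone who worked, including part-time for economic reasons, counts as employed).
Unemployed = 23.75 + 1.72 = 25.47 million (jobless and actively searching, or on temporary layoff).
Labor force = 166.56 + 25.47 = 192.03 million.
Not in labor force = 21.49 + 25.92 + 5.04 + 20.78 = 73.23 million (those not working and not actively searching are outside the labor force — including those who want a job but have given up searching).
Civilian working-age population = 192.03 + 73.23 = 265.26 million.
Unemployment rate = 25.47 / 192.03 = 13.26%.
Labor force participation rate = 192.03 / 265.26 = 72.39%.

Unemployment rate ≈ 13.26%; labor force participation rate ≈ 72.39%.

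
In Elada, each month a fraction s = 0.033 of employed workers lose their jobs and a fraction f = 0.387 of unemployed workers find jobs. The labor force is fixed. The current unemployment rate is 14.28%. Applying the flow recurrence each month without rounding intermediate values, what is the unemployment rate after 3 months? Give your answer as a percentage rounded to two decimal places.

With a fixed labor force, u_{t+1} = u_t + s·(1−u_t) − f·u_t = u_t·(1−s−f) + s.
Here 1−s−f = 0.580 and s = 0.033.
u_1 = 0.142800 × 0.580 + 0.033 = 0.115824.
u_2 = 0.115824 × 0.580 + 0.033 = 0.100178.
u_3 = 0.100178 × 0.580 + 0.033 = 0.091103.

Unemployment rate after three months ≈ 9.11%.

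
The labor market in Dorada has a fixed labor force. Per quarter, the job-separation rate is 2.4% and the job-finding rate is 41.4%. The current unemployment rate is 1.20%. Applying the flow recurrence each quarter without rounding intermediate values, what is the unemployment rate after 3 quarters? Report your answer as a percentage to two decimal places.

With a fixed labor force, u_{t+1} = u_t + s·(1−u_t) − f·u_t = u_t·(1−s−f) + s.
Here 1−s−f = 0.562 and s = 0.024.
u_1 = 0.012000 × 0.562 + 0.024 = 0.030744.
u_2 = 0.030744 × 0.562 + 0.024 = 0.041278.
u_3 = 0.041278 × 0.562 + 0.024 = 0.047198.

Unemployment rate after three quarters ≈ 4.72%.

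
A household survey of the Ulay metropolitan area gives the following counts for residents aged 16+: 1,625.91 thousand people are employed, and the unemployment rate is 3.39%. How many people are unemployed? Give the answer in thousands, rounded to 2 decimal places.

Let U be the number unemployed. The labor force is E + U, and U/(E+U) = 0.0339.
So U = 0.0339 × 1,625.91 / (1 − 0.0339) = 55.1183 / 0.9661 ≈ 57.05 thousand.

About 57.05 thousand are unemployed.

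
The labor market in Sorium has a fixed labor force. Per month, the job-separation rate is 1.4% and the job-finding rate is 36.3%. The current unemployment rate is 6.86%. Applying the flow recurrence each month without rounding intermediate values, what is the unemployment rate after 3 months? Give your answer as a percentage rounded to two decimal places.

With a fixed labor force, u_{t+1} = u_t + s·(1−u_t) − f·u_t = u_t·(1−s−f) + s.
Here 1−s−f = 0.623 and s = 0.014.
u_1 = 0.068600 × 0.623 + 0.014 = 0.056738.
u_2 = 0.056738 × 0.623 + 0.014 = 0.049348.
u_3 = 0.049348 × 0.623 + 0.014 = 0.044744.

Unemployment rate after three months ≈ 4.47%.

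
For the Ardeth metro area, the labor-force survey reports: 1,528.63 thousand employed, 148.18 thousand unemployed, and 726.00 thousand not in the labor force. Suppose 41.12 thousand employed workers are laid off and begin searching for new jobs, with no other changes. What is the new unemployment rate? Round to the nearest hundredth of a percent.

Initially, labor force = 1,528.63 + 148.18 = 1,676.81 thousand, so u = 148.18/1,676.81 = 8.84%.
After the change, employed falls and unemployed rises by 41.12; labor force unchanged → E = 1,487.51, U = 189.30, labor force = 1,676.81 thousand.
New unemployment rate = 189.30 / 1,676.81 = 11.29%.

New unemployment rate ≈ 11.29%.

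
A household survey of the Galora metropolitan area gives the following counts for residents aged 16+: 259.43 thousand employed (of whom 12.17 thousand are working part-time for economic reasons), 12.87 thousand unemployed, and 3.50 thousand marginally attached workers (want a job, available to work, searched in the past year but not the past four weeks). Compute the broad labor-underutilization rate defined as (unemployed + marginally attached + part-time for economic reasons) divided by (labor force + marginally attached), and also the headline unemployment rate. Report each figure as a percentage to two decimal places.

Broad underutilization rate ≈ 10.35%; headline unemployment rate ≈ 4.73%.

Labor force = 259.43 + 12.87 = 272.30 thousand.
Numerator = 12.87 + 3.50 + 12.17 = 28.54 thousand.
Denominator = 272.30 + 3.50 = 275.80 thousand.
Broad rate = 28.54 / 275.80 = 10.35%.
Headline unemployment rate = 12.87 / 272.30 = 4.73%.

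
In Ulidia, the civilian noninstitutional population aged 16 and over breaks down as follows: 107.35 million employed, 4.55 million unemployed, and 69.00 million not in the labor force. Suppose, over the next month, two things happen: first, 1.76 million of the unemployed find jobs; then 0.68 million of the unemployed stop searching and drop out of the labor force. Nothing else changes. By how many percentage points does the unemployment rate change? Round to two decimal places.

The unemployment rate changes by −2.17 percentage points.

Initially, labor force = 107.35 + 4.55 = 111.90 million, so u = 4.55/111.90 = 4.07%.
After the first change, unemployed falls and employed rises by 1.76; labor force unchanged → E = 109.11, U = 2.79, labor force = 111.90 million.
After the second change, unemployed and labor force both fall by 0.68 → E = 109.11, U = 2.11, labor force = 111.22 million.
New unemployment rate = 2.11 / 111.22 = 1.90%.
Change = 1.90% − 4.07% = −2.17 percentage points.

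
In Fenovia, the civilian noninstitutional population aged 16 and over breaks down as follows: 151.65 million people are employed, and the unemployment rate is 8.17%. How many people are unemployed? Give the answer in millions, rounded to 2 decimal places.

Let U be the number unemployed. The labor force is E + U, and U/(E+U) = 0.0817.
So U = 0.0817 × 151.65 / (1 − 0.0817) = 12.3898 / 0.9183 ≈ 13.49 million.

About 13.49 million are unemployed.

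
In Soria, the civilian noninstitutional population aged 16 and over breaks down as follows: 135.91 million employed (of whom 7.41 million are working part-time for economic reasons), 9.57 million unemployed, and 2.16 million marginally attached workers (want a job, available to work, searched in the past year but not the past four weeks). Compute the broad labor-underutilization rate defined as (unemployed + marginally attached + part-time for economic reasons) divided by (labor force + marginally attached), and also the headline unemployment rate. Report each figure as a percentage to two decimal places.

Labor force = 135.91 + 9.57 = 145.48 million.
Numerator = 9.57 + 2.16 + 7.41 = 19.14 million.
Denominator = 145.48 + 2.16 = 147.64 million.
Broad rate = 19.14 / 147.64 = 12.96%.
Headline unemployment rate = 9.57 / 145.48 = 6.58%.

Broad underutilization rate ≈ 12.96%; headline unemployment rate ≈ 6.58%.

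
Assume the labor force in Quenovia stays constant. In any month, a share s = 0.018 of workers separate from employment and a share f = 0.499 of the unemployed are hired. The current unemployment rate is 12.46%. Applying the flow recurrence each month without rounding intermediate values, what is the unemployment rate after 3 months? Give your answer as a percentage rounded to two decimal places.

With a fixed labor force, u_{t+1} = u_t + s·(1−u_t) − f·u_t = u_t·(1−s−f) + s.
Here 1−s−f = 0.483 and s = 0.018.
u_1 = 0.124600 × 0.483 + 0.018 = 0.078182.
u_2 = 0.078182 × 0.483 + 0.018 = 0.055762.
u_3 = 0.055762 × 0.483 + 0.018 = 0.044933.

Unemployment rate after three months ≈ 4.49%.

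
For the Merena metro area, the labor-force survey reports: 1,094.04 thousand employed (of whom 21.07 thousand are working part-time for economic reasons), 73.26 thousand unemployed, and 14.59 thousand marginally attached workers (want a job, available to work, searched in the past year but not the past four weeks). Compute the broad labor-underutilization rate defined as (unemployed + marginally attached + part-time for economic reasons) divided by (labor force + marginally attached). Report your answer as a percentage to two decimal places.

Labor force = 1,094.04 + 73.26 = 1,167.30 thousand.
Numerator = 73.26 + 14.59 + 21.07 = 108.92 thousand.
Denominator = 1,167.30 + 14.59 = 1,181.89 thousand.
Broad rate = 108.92 / 1,181.89 = 9.22%.

Broad underutilization rate ≈ 9.22%.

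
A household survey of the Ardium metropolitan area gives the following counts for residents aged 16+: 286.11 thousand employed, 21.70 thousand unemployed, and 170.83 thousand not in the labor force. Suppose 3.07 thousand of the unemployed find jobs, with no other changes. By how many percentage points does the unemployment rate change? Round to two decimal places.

The unemployment rate changes by −1.00 percentage points.

Initially, labor force = 286.11 + 21.70 = 307.81 thousand, so u = 21.70/307.81 = 7.05%.
After the change, unemployed falls and employed rises by 3.07; labor force unchanged → E = 289.18, U = 18.63, labor force = 307.81 thousand.
New unemployment rate = 18.63 / 307.81 = 6.05%.
Change = 6.05% − 7.05% = −1.00 percentage points.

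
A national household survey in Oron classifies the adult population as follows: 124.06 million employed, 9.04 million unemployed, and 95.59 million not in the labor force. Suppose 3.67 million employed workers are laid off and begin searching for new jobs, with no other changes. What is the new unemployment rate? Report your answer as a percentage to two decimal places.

New unemployment rate ≈ 9.55%.

Initially, labor force = 124.06 + 9.04 = 133.10 million, so u = 9.04/133.10 = 6.79%.
After the change, employed falls and unemployed rises by 3.67; labor force unchanged → E = 120.39, U = 12.71, labor force = 133.10 million.
New unemployment rate = 12.71 / 133.10 = 9.55%.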